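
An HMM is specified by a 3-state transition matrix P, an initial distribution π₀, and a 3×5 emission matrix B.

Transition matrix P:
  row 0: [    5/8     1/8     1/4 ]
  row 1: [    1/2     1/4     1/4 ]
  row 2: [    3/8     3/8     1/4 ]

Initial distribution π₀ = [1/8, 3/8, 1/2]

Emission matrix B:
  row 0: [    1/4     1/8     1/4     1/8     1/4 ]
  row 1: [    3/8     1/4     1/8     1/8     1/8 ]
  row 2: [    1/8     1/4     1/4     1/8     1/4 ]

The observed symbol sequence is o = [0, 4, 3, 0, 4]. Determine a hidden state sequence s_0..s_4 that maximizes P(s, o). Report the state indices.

t=0: δ = [3.125e-02, 1.406e-01, 6.250e-02]  (obs o_0=0)
t=1: δ = [1.758e-02, 4.395e-03, 8.789e-03]  ψ = [1, 1, 1]  (obs o_1=4)
t=2: δ = [1.373e-03, 4.120e-04, 5.493e-04]  ψ = [0, 2, 0]  (obs o_2=3)
t=3: δ = [2.146e-04, 7.725e-05, 4.292e-05]  ψ = [0, 2, 0]  (obs o_3=0)
t=4: δ = [3.353e-05, 3.353e-06, 1.341e-05]  ψ = [0, 0, 0]  (obs o_4=4)
backtrack: best end state = 0; path = [1, 0, 0, 0, 0]

path = [1, 0, 0, 0, 0]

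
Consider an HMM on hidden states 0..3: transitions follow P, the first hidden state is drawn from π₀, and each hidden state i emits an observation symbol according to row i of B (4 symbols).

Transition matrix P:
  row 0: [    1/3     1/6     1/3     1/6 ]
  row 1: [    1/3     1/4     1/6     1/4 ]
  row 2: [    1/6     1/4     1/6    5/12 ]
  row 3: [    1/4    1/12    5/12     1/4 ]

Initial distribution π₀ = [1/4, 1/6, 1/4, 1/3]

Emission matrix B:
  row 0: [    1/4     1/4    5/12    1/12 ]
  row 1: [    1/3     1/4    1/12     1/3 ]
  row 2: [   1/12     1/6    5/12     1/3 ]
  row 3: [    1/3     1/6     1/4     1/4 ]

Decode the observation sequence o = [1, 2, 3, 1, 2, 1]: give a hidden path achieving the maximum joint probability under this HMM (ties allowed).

path = [0, 0, 2, 3, 2, 3]

t=0: δ = [6.250e-02, 4.167e-02, 4.167e-02, 5.556e-02]  (obs o_0=1)
t=1: δ = [8.681e-03, 8.681e-04, 9.645e-03, 4.340e-03]  ψ = [0, 0, 3, 2]  (obs o_1=2)
t=2: δ = [2.411e-04, 8.038e-04, 9.645e-04, 1.005e-03]  ψ = [0, 2, 0, 2]  (obs o_2=3)
t=3: δ = [6.698e-05, 6.028e-05, 6.977e-05, 6.698e-05]  ψ = [1, 2, 3, 2]  (obs o_3=1)
t=4: δ = [9.303e-06, 1.454e-06, 1.163e-05, 7.268e-06]  ψ = [0, 2, 3, 2]  (obs o_4=2)
t=5: δ = [7.752e-07, 7.268e-07, 5.168e-07, 8.075e-07]  ψ = [0, 2, 0, 2]  (obs o_5=1)
backtrack: best end state = 3; path = [0, 0, 2, 3, 2, 3]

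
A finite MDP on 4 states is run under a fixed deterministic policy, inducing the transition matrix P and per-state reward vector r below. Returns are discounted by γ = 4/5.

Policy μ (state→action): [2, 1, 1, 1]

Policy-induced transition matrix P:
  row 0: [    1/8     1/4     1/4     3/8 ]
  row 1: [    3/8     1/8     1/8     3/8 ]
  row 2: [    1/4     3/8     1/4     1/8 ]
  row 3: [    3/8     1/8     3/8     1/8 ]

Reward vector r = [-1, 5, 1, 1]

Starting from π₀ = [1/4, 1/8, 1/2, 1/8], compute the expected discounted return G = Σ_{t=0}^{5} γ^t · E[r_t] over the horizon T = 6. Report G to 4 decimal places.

t=0: π = [0.2500, 0.1250, 0.5000, 0.1250], E[r] = 1.0000, γ^t·E[r] = 1.000000, running G = 1.000000
t=1: π = [0.2500, 0.2813, 0.2500, 0.2188], E[r] = 1.6250, γ^t·E[r] = 1.300000, running G = 2.300000
t=2: π = [0.2813, 0.2188, 0.2422, 0.2578], E[r] = 1.3125, γ^t·E[r] = 0.840000, running G = 3.140000
t=3: π = [0.2744, 0.2207, 0.2549, 0.2500], E[r] = 1.3340, γ^t·E[r] = 0.683000, running G = 3.823000
t=4: π = [0.2745, 0.2230, 0.2537, 0.2488], E[r] = 1.3430, γ^t·E[r] = 0.550100, running G = 4.373100
t=5: π = [0.2747, 0.2227, 0.2532, 0.2494], E[r] = 1.3416, γ^t·E[r] = 0.439620, running G = 4.812720

G = 4.8127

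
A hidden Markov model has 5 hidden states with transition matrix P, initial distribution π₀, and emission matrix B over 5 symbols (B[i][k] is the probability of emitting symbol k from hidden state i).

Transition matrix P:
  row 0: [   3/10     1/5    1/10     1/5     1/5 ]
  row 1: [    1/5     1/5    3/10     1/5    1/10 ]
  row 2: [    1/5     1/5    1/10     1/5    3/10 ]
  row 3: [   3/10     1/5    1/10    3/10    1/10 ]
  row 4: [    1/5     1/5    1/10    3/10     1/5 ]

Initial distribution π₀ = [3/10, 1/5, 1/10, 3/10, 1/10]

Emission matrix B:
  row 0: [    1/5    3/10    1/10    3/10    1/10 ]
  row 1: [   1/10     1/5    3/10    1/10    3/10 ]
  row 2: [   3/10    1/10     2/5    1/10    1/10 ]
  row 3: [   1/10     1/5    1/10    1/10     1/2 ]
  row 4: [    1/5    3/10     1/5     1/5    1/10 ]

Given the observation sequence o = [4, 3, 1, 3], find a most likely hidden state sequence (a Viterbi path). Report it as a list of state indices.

t=0: δ = [3.000e-02, 6.000e-02, 1.000e-02, 1.500e-01, 1.000e-02]  (obs o_0=4)
t=1: δ = [1.350e-02, 3.000e-03, 1.800e-03, 4.500e-03, 3.000e-03]  ψ = [3, 3, 1, 3, 3]  (obs o_1=3)
t=2: δ = [1.215e-03, 5.400e-04, 1.350e-04, 5.400e-04, 8.100e-04]  ψ = [0, 0, 0, 0, 0]  (obs o_2=1)
t=3: δ = [1.094e-04, 2.430e-05, 1.620e-05, 2.430e-05, 4.860e-05]  ψ = [0, 0, 1, 0, 0]  (obs o_3=3)
backtrack: best end state = 0; path = [3, 0, 0, 0]

path = [3, 0, 0, 0]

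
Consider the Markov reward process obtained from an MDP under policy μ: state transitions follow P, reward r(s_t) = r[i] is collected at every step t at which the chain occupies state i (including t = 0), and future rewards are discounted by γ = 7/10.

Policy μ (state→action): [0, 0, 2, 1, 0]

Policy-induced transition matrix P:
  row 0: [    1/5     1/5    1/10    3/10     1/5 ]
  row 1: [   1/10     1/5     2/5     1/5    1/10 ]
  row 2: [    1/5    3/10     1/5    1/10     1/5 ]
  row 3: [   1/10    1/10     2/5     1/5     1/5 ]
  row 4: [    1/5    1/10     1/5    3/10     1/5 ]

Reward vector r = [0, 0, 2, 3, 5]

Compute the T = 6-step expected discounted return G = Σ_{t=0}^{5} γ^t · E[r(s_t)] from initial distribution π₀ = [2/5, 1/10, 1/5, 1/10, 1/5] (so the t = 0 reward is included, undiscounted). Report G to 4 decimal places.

t=0: π = [0.4000, 0.1000, 0.2000, 0.1000, 0.2000], E[r] = 1.7000, γ^t·E[r] = 1.700000, running G = 1.700000
t=1: π = [0.1800, 0.1900, 0.2000, 0.2400, 0.1900], E[r] = 2.0700, γ^t·E[r] = 1.449000, running G = 3.149000
t=2: π = [0.1570, 0.1770, 0.2680, 0.2170, 0.1810], E[r] = 2.0920, γ^t·E[r] = 1.025080, running G = 4.174080
t=3: π = [0.1606, 0.1870, 0.2631, 0.2070, 0.1823], E[r] = 2.0587, γ^t·E[r] = 0.706134, running G = 4.880214
t=4: π = [0.1606, 0.1874, 0.2627, 0.2080, 0.1813], E[r] = 2.0559, γ^t·E[r] = 0.493626, running G = 5.373840
t=5: π = [0.1605, 0.1873, 0.2630, 0.2079, 0.1813], E[r] = 2.0561, γ^t·E[r] = 0.345566, running G = 5.719406

G = 5.7194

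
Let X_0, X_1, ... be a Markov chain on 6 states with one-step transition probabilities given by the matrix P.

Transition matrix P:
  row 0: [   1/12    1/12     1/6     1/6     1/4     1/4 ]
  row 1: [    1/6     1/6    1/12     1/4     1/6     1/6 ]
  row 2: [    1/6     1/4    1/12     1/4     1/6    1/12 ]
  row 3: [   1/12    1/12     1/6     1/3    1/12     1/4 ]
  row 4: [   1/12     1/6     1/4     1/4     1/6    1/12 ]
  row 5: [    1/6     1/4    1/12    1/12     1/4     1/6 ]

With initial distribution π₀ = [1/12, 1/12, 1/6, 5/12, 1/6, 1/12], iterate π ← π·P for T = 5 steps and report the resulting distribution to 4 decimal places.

t=0: π = [0.0833, 0.0833, 0.1667, 0.4167, 0.1667, 0.0833]
t=1: π = [0.1111, 0.1458, 0.1528, 0.2639, 0.1458, 0.1806]
t=2: π = [0.1233, 0.1632, 0.1389, 0.2326, 0.1690, 0.1730]
t=3: π = [0.1229, 0.1630, 0.1412, 0.2303, 0.1720, 0.1707]
t=4: π = [0.1229, 0.1632, 0.1414, 0.2305, 0.1719, 0.1700]
t=5: π = [0.1229, 0.1632, 0.1414, 0.2306, 0.1719, 0.1700]

π = [0.1229, 0.1632, 0.1414, 0.2306, 0.1719, 0.1700]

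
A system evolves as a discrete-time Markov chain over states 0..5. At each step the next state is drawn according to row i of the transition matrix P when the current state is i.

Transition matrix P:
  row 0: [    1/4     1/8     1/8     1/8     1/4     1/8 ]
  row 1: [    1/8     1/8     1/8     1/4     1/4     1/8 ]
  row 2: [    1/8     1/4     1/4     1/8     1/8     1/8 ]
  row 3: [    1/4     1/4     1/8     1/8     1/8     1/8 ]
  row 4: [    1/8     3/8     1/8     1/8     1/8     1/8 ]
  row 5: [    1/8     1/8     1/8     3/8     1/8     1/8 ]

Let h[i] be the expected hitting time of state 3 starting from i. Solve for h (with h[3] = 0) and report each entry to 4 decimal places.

h = [5.5518, 4.8578, 5.4747, 0.0000, 5.3976, 4.1831]

First-step conditioning: h[3] = 0; for i ≠ 3, h[i] = 1 + Σ_k P[i][k]·h[k].
  h[0] = 1 + 1/4·h[0] + 1/8·h[1] + 1/8·h[2] + 1/4·h[4] + 1/8·h[5]
  h[1] = 1 + 1/8·h[0] + 1/8·h[1] + 1/8·h[2] + 1/4·h[4] + 1/8·h[5]
  h[2] = 1 + 1/8·h[0] + 1/4·h[1] + 1/4·h[2] + 1/8·h[4] + 1/8·h[5]
  h[4] = 1 + 1/8·h[0] + 3/8·h[1] + 1/8·h[2] + 1/8·h[4] + 1/8·h[5]
  h[5] = 1 + 1/8·h[0] + 1/8·h[1] + 1/8·h[2] + 1/8·h[4] + 1/8·h[5]
Solving the 5×5 linear system over states ≠ 3 gives exactly h = [2304/415, 2016/415, 2272/415, 0, 448/83, 1736/415] (h[3] = 0 is the target).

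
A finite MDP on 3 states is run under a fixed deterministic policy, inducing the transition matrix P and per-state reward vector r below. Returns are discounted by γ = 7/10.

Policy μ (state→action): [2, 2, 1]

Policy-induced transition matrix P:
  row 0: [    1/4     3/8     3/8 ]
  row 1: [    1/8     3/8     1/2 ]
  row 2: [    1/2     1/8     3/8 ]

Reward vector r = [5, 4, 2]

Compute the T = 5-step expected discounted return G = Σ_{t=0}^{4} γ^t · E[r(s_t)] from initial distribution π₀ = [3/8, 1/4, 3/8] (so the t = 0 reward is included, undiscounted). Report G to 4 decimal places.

t=0: π = [0.3750, 0.2500, 0.3750], E[r] = 3.6250, γ^t·E[r] = 3.625000, running G = 3.625000
t=1: π = [0.3125, 0.2813, 0.4063], E[r] = 3.5000, γ^t·E[r] = 2.450000, running G = 6.075000
t=2: π = [0.3164, 0.2734, 0.4102], E[r] = 3.4961, γ^t·E[r] = 1.713086, running G = 7.788086
t=3: π = [0.3184, 0.2725, 0.4092], E[r] = 3.5000, γ^t·E[r] = 1.200500, running G = 8.988586
t=4: π = [0.3182, 0.2727, 0.4091], E[r] = 3.5001, γ^t·E[r] = 0.840379, running G = 9.828965

G = 9.8290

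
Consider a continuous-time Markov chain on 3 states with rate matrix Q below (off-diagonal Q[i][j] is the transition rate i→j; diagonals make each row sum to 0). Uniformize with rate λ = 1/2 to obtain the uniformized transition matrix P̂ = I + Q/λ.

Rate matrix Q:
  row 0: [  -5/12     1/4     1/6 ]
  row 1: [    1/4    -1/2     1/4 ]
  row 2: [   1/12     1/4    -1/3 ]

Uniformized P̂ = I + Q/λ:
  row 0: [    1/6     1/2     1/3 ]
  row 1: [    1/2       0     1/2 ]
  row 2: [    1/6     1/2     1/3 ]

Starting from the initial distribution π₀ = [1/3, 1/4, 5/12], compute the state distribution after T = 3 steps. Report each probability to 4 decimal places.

π = [0.2708, 0.3438, 0.3854]

t=0: π = [0.3333, 0.2500, 0.4167]
t=1: π = [0.2500, 0.3750, 0.3750]
t=2: π = [0.2917, 0.3125, 0.3958]
t=3: π = [0.2708, 0.3438, 0.3854]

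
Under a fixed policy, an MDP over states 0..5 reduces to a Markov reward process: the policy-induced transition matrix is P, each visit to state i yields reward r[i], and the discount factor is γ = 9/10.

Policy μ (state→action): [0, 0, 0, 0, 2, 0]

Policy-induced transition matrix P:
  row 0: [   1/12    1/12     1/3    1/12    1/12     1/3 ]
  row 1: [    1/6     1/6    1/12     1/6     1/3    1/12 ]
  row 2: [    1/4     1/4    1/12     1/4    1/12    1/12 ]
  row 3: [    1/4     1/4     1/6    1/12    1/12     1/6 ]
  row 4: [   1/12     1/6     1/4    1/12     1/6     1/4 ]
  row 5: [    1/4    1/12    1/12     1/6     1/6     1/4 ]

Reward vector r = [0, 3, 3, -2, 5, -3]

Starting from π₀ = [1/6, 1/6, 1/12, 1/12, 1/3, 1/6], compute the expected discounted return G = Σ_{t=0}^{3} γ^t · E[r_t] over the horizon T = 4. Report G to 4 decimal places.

t=0: π = [0.1667, 0.1667, 0.0833, 0.0833, 0.3333, 0.1667], E[r] = 1.7500, γ^t·E[r] = 1.750000, running G = 1.750000
t=1: π = [0.1528, 0.1528, 0.1875, 0.1250, 0.1667, 0.2153], E[r] = 0.9583, γ^t·E[r] = 0.862500, running G = 2.612500
t=2: π = [0.1840, 0.1620, 0.1597, 0.1453, 0.1534, 0.1956], E[r] = 0.8547, γ^t·E[r] = 0.692344, running G = 3.304844
t=3: π = [0.1803, 0.1604, 0.1670, 0.1398, 0.1529, 0.1996], E[r] = 0.8686, γ^t·E[r] = 0.633234, running G = 3.938078

G = 3.9381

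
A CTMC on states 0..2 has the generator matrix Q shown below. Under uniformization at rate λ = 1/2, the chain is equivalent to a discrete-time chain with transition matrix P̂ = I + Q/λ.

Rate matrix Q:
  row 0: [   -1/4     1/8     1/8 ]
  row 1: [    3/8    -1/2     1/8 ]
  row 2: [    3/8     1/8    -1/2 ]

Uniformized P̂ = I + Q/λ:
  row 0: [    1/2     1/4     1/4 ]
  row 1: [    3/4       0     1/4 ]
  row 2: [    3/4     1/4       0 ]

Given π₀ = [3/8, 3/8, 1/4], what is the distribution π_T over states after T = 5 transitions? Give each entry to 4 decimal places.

π = [0.6002, 0.1998, 0.2000]

t=0: π = [0.3750, 0.3750, 0.2500]
t=1: π = [0.6563, 0.1563, 0.1875]
t=2: π = [0.5859, 0.2109, 0.2031]
t=3: π = [0.6035, 0.1973, 0.1992]
t=4: π = [0.5991, 0.2007, 0.2002]
t=5: π = [0.6002, 0.1998, 0.2000]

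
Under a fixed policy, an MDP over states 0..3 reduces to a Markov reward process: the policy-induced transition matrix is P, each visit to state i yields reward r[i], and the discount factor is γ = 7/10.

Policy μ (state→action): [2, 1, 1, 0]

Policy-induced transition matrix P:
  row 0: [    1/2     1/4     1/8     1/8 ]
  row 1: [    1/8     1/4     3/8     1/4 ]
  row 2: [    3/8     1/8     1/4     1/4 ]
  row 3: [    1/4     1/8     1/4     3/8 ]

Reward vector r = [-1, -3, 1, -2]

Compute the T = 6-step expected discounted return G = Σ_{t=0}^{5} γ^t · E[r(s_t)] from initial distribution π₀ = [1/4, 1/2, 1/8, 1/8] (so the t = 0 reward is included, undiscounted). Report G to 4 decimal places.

G = -4.0723

t=0: π = [0.2500, 0.5000, 0.1250, 0.1250], E[r] = -1.8750, γ^t·E[r] = -1.875000, running G = -1.875000
t=1: π = [0.2656, 0.2188, 0.2813, 0.2344], E[r] = -1.1094, γ^t·E[r] = -0.776563, running G = -2.651563
t=2: π = [0.3242, 0.1855, 0.2441, 0.2461], E[r] = -1.1289, γ^t·E[r] = -0.553164, running G = -3.204727
t=3: π = [0.3384, 0.1887, 0.2327, 0.2402], E[r] = -1.1523, γ^t·E[r] = -0.395254, running G = -3.599980
t=4: π = [0.3401, 0.1909, 0.2313, 0.2377], E[r] = -1.1569, γ^t·E[r] = -0.277777, running G = -3.877757
t=5: π = [0.3401, 0.1914, 0.2313, 0.2372], E[r] = -1.1572, γ^t·E[r] = -0.194499, running G = -4.072256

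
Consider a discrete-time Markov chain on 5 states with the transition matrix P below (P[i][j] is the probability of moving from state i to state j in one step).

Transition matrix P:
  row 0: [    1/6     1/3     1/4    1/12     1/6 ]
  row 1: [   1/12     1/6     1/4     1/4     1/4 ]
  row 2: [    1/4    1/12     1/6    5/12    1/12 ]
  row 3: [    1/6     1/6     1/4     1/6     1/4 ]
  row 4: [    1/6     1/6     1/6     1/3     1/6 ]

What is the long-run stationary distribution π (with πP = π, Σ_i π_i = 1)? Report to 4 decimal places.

π = [0.1700, 0.1769, 0.2166, 0.2521, 0.1844]

Balance equations π_j = Σ_i π_i·P[i][j]:
  π_0 = 1/6·π_0 + 1/12·π_1 + 1/4·π_2 + 1/6·π_3 + 1/6·π_4
  π_1 = 1/3·π_0 + 1/6·π_1 + 1/12·π_2 + 1/6·π_3 + 1/6·π_4
  π_2 = 1/4·π_0 + 1/4·π_1 + 1/6·π_2 + 1/4·π_3 + 1/6·π_4
  π_3 = 1/12·π_0 + 1/4·π_1 + 5/12·π_2 + 1/6·π_3 + 1/3·π_4
  normalize: π_0 + π_1 + π_2 + π_3 + π_4 = 1
Solving the linear system gives exactly π = [4142/24369, 4312/24369, 5278/24369, 2048/8123, 4493/24369].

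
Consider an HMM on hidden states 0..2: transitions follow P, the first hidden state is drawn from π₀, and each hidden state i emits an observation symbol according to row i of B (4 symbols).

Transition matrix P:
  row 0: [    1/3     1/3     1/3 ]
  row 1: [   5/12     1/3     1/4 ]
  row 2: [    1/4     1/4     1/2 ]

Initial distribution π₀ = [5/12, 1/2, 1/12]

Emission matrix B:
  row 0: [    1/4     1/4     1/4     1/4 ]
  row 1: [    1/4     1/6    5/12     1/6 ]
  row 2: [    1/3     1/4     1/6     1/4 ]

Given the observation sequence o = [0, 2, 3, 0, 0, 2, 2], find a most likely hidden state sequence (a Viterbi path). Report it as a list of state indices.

t=0: δ = [1.042e-01, 1.250e-01, 2.778e-02]  (obs o_0=0)
t=1: δ = [1.302e-02, 1.736e-02, 5.787e-03]  ψ = [1, 1, 0]  (obs o_1=2)
t=2: δ = [1.808e-03, 9.645e-04, 1.085e-03]  ψ = [1, 1, 0]  (obs o_2=3)
t=3: δ = [1.507e-04, 1.507e-04, 2.009e-04]  ψ = [0, 0, 0]  (obs o_3=0)
t=4: δ = [1.570e-05, 1.256e-05, 3.349e-05]  ψ = [1, 0, 2]  (obs o_4=0)
t=5: δ = [2.093e-06, 3.489e-06, 2.791e-06]  ψ = [2, 2, 2]  (obs o_5=2)
t=6: δ = [3.634e-07, 4.845e-07, 2.326e-07]  ψ = [1, 1, 2]  (obs o_6=2)
backtrack: best end state = 1; path = [1, 1, 0, 2, 2, 1, 1]

path = [1, 1, 0, 2, 2, 1, 1]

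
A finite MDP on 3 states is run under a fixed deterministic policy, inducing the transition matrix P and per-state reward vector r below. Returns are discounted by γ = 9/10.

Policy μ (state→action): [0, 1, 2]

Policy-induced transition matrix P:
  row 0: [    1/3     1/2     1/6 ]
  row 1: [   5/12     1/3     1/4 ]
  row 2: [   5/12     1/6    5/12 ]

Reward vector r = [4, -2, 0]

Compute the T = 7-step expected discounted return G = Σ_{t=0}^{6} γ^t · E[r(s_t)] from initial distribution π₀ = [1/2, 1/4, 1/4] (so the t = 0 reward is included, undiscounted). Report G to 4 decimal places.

G = 4.9321

t=0: π = [0.5000, 0.2500, 0.2500], E[r] = 1.5000, γ^t·E[r] = 1.500000, running G = 1.500000
t=1: π = [0.3750, 0.3750, 0.2500], E[r] = 0.7500, γ^t·E[r] = 0.675000, running G = 2.175000
t=2: π = [0.3854, 0.3542, 0.2604], E[r] = 0.8333, γ^t·E[r] = 0.675000, running G = 2.850000
t=3: π = [0.3845, 0.3542, 0.2613], E[r] = 0.8299, γ^t·E[r] = 0.604969, running G = 3.454969
t=4: π = [0.3846, 0.3539, 0.2615], E[r] = 0.8307, γ^t·E[r] = 0.545041, running G = 4.000010
t=5: π = [0.3846, 0.3539, 0.2615], E[r] = 0.8308, γ^t·E[r] = 0.490552, running G = 4.490562
t=6: π = [0.3846, 0.3538, 0.2615], E[r] = 0.8308, γ^t·E[r] = 0.441504, running G = 4.932065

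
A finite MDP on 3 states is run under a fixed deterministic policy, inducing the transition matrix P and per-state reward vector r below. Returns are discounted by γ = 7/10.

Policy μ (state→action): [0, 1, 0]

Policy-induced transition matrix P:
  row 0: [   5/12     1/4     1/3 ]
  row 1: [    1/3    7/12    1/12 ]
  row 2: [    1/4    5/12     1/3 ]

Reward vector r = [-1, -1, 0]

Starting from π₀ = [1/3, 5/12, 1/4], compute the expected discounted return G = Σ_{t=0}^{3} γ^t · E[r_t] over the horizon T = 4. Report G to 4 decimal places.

t=0: π = [0.3333, 0.4167, 0.2500], E[r] = -0.7500, γ^t·E[r] = -0.750000, running G = -0.750000
t=1: π = [0.3403, 0.4306, 0.2292], E[r] = -0.7708, γ^t·E[r] = -0.539583, running G = -1.289583
t=2: π = [0.3426, 0.4317, 0.2257], E[r] = -0.7743, γ^t·E[r] = -0.379410, running G = -1.668993
t=3: π = [0.3431, 0.4315, 0.2254], E[r] = -0.7746, γ^t·E[r] = -0.265686, running G = -1.934679

G = -1.9347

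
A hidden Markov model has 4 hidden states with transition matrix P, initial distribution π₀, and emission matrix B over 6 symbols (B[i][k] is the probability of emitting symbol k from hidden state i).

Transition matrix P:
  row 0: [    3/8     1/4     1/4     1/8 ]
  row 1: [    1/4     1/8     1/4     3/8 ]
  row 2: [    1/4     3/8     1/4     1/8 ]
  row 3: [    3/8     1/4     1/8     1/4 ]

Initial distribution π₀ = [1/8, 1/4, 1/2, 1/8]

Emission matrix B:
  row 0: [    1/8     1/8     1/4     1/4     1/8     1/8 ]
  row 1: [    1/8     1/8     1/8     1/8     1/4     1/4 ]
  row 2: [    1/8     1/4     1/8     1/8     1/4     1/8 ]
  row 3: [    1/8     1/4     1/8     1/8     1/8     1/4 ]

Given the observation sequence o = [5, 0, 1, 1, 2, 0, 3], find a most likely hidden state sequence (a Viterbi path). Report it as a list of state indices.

t=0: δ = [1.562e-02, 6.250e-02, 6.250e-02, 3.125e-02]  (obs o_0=5)
t=1: δ = [1.953e-03, 2.930e-03, 1.953e-03, 2.930e-03]  ψ = [1, 2, 1, 1]  (obs o_1=0)
t=2: δ = [1.373e-04, 9.155e-05, 1.831e-04, 2.747e-04]  ψ = [3, 2, 1, 1]  (obs o_2=1)
t=3: δ = [1.287e-05, 8.583e-06, 1.144e-05, 1.717e-05]  ψ = [3, 2, 2, 3]  (obs o_3=1)
t=4: δ = [1.609e-06, 5.364e-07, 4.023e-07, 5.364e-07]  ψ = [3, 2, 0, 3]  (obs o_4=2)
t=5: δ = [7.544e-08, 5.029e-08, 5.029e-08, 2.515e-08]  ψ = [0, 0, 0, 0]  (obs o_5=0)
t=6: δ = [7.072e-09, 2.357e-09, 2.357e-09, 2.357e-09]  ψ = [0, 0, 0, 1]  (obs o_6=3)
backtrack: best end state = 0; path = [2, 1, 3, 3, 0, 0, 0]

path = [2, 1, 3, 3, 0, 0, 0]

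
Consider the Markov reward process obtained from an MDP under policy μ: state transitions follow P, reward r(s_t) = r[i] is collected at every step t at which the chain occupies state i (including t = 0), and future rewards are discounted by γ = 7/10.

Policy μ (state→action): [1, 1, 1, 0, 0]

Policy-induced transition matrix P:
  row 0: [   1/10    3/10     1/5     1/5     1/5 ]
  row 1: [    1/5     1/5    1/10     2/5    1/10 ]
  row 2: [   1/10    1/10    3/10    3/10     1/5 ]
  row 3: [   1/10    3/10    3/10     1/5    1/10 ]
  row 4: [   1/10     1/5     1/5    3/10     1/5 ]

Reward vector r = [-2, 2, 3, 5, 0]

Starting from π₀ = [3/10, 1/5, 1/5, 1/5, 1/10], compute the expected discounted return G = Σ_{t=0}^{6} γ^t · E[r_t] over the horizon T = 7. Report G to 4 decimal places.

G = 6.0674

t=0: π = [0.3000, 0.2000, 0.2000, 0.2000, 0.1000], E[r] = 1.4000, γ^t·E[r] = 1.400000, running G = 1.400000
t=1: π = [0.1200, 0.2300, 0.2200, 0.2700, 0.1600], E[r] = 2.2300, γ^t·E[r] = 1.561000, running G = 2.961000
t=2: π = [0.1230, 0.2170, 0.2260, 0.2840, 0.1500], E[r] = 2.2860, γ^t·E[r] = 1.120140, running G = 4.081140
t=3: π = [0.1217, 0.2181, 0.2293, 0.2810, 0.1499], E[r] = 2.2857, γ^t·E[r] = 0.783995, running G = 4.865135
t=4: π = [0.1218, 0.2173, 0.2292, 0.2815, 0.1501], E[r] = 2.2864, γ^t·E[r] = 0.548969, running G = 5.414105
t=5: π = [0.1217, 0.2174, 0.2293, 0.2814, 0.1501], E[r] = 2.2864, γ^t·E[r] = 0.384272, running G = 5.798376
t=6: π = [0.1217, 0.2174, 0.2293, 0.2814, 0.1501], E[r] = 2.2864, γ^t·E[r] = 0.268994, running G = 6.067371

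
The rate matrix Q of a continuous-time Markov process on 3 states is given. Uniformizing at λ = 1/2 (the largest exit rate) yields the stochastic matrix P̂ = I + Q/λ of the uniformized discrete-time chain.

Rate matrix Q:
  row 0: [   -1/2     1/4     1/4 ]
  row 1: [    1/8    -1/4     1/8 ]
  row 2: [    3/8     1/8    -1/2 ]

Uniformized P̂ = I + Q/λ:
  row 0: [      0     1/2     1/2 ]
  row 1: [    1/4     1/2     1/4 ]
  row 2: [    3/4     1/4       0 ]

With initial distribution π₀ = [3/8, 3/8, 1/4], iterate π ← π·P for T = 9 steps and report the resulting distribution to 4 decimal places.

t=0: π = [0.3750, 0.3750, 0.2500]
t=1: π = [0.2813, 0.4375, 0.2813]
t=2: π = [0.3203, 0.4297, 0.2500]
t=3: π = [0.2949, 0.4375, 0.2676]
t=4: π = [0.3101, 0.4331, 0.2568]
t=5: π = [0.3009, 0.4358, 0.2633]
t=6: π = [0.3064, 0.4342, 0.2594]
t=7: π = [0.3031, 0.4352, 0.2618]
t=8: π = [0.3051, 0.4346, 0.2603]
t=9: π = [0.3039, 0.4349, 0.2612]

π = [0.3039, 0.4349, 0.2612]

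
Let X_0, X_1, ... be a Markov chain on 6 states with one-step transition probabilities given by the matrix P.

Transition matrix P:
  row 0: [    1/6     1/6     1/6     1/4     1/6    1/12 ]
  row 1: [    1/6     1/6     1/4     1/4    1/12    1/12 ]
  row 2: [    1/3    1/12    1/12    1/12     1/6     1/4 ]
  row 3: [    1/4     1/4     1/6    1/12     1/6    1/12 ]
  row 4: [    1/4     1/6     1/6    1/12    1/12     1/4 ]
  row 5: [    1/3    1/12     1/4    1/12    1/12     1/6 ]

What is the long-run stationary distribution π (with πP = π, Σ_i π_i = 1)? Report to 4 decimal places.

Balance equations π_j = Σ_i π_i·P[i][j]:
  π_0 = 1/6·π_0 + 1/6·π_1 + 1/3·π_2 + 1/4·π_3 + 1/4·π_4 + 1/3·π_5
  π_1 = 1/6·π_0 + 1/6·π_1 + 1/12·π_2 + 1/4·π_3 + 1/6·π_4 + 1/12·π_5
  π_2 = 1/6·π_0 + 1/4·π_1 + 1/12·π_2 + 1/6·π_3 + 1/6·π_4 + 1/4·π_5
  π_3 = 1/4·π_0 + 1/4·π_1 + 1/12·π_2 + 1/12·π_3 + 1/12·π_4 + 1/12·π_5
  π_4 = 1/6·π_0 + 1/12·π_1 + 1/6·π_2 + 1/6·π_3 + 1/12·π_4 + 1/12·π_5
  normalize: π_0 + π_1 + π_2 + π_3 + π_4 + π_5 = 1
Solving the linear system gives exactly π = [38341/157157, 47819/314314, 55585/314314, 23/154, 41127/314314, 21/143].

π = [0.2440, 0.1521, 0.1768, 0.1494, 0.1308, 0.1469]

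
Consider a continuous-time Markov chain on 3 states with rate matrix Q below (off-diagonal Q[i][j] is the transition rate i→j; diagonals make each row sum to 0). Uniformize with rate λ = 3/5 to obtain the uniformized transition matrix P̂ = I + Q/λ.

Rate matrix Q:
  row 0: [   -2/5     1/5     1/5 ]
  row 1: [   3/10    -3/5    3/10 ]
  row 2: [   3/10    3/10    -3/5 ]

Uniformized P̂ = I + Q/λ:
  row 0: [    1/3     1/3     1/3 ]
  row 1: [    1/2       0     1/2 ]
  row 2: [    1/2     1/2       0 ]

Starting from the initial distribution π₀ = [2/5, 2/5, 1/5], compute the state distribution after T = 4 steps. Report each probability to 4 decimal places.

π = [0.4285, 0.2920, 0.2795]

t=0: π = [0.4000, 0.4000, 0.2000]
t=1: π = [0.4333, 0.2333, 0.3333]
t=2: π = [0.4278, 0.3111, 0.2611]
t=3: π = [0.4287, 0.2731, 0.2981]
t=4: π = [0.4285, 0.2920, 0.2795]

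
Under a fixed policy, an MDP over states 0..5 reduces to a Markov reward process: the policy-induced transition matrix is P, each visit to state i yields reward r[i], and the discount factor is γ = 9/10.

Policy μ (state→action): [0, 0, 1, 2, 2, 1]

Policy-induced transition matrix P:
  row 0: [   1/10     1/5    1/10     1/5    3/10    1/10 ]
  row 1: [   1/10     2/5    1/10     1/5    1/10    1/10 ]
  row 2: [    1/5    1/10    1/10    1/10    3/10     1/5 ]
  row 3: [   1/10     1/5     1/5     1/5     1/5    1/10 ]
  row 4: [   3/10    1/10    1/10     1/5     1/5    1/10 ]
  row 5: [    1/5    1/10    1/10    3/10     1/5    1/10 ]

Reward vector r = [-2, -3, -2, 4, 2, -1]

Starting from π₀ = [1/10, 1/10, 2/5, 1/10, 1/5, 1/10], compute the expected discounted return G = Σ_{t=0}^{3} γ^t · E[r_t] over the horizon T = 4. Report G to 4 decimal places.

t=0: π = [0.1000, 0.1000, 0.4000, 0.1000, 0.2000, 0.1000], E[r] = -0.6000, γ^t·E[r] = -0.600000, running G = -0.600000
t=1: π = [0.1900, 0.1500, 0.1100, 0.1700, 0.2400, 0.1400], E[r] = -0.0300, γ^t·E[r] = -0.027000, running G = -0.627000
t=2: π = [0.1730, 0.1810, 0.1170, 0.2030, 0.2150, 0.1110], E[r] = 0.0080, γ^t·E[r] = 0.006480, running G = -0.620520
t=3: π = [0.1658, 0.1919, 0.1203, 0.1994, 0.2109, 0.1117], E[r] = -0.0402, γ^t·E[r] = -0.029306, running G = -0.649826

G = -0.6498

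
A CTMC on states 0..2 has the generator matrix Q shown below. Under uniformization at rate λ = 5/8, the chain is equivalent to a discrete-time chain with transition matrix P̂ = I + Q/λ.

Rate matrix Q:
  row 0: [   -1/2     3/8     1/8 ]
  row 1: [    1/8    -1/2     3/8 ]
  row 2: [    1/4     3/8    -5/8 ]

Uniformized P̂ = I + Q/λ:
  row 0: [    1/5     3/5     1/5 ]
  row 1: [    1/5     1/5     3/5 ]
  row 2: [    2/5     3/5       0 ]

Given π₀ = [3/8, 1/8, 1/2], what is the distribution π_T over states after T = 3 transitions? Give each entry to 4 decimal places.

π = [0.2780, 0.4480, 0.2740]

t=0: π = [0.3750, 0.1250, 0.5000]
t=1: π = [0.3000, 0.5500, 0.1500]
t=2: π = [0.2300, 0.3800, 0.3900]
t=3: π = [0.2780, 0.4480, 0.2740]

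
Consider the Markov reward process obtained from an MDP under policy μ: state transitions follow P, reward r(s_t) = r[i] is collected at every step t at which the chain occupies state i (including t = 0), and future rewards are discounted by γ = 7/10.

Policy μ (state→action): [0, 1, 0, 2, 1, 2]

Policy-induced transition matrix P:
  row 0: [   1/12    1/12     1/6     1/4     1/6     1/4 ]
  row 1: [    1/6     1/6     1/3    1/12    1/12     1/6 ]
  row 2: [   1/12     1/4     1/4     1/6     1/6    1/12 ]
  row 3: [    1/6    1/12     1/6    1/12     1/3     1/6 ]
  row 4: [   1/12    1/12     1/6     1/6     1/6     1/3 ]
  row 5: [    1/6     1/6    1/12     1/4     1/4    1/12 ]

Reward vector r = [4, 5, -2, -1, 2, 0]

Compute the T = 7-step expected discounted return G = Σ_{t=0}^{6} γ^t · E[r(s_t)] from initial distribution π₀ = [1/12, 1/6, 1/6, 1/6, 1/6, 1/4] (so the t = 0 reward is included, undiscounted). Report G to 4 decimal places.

t=0: π = [0.0833, 0.1667, 0.1667, 0.1667, 0.1667, 0.2500], E[r] = 1.0000, γ^t·E[r] = 1.000000, running G = 1.000000
t=1: π = [0.1319, 0.1458, 0.1875, 0.1667, 0.2014, 0.1667], E[r] = 1.1181, γ^t·E[r] = 0.782639, running G = 1.782639
t=2: π = [0.1233, 0.1406, 0.1927, 0.1655, 0.1962, 0.1817], E[r] = 1.0376, γ^t·E[r] = 0.508432, running G = 2.291071
t=3: π = [0.1240, 0.1423, 0.1910, 0.1666, 0.1977, 0.1784], E[r] = 1.0543, γ^t·E[r] = 0.361609, running G = 2.652680
t=4: π = [0.1239, 0.1419, 0.1914, 0.1661, 0.1974, 0.1792], E[r] = 1.0511, γ^t·E[r] = 0.252380, running G = 2.905060
t=5: π = [0.1239, 0.1420, 0.1913, 0.1663, 0.1975, 0.1790], E[r] = 1.0517, γ^t·E[r] = 0.176756, running G = 3.081816
t=6: π = [0.1239, 0.1420, 0.1914, 0.1662, 0.1975, 0.1790], E[r] = 1.0516, γ^t·E[r] = 0.123721, running G = 3.205536

G = 3.2055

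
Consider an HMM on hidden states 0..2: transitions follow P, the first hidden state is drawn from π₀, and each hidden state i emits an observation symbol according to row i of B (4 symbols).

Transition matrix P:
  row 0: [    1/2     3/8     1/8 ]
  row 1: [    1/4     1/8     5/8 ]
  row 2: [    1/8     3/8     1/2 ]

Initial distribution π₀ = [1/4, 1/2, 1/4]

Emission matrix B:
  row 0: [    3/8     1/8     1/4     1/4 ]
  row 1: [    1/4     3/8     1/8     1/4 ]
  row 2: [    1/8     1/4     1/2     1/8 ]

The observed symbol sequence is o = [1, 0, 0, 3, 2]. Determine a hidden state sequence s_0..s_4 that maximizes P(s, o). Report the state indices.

t=0: δ = [3.125e-02, 1.875e-01, 6.250e-02]  (obs o_0=1)
t=1: δ = [1.758e-02, 5.859e-03, 1.465e-02]  ψ = [1, 1, 1]  (obs o_1=0)
t=2: δ = [3.296e-03, 1.648e-03, 9.155e-04]  ψ = [0, 0, 2]  (obs o_2=0)
t=3: δ = [4.120e-04, 3.090e-04, 1.287e-04]  ψ = [0, 0, 1]  (obs o_3=3)
t=4: δ = [5.150e-05, 1.931e-05, 9.656e-05]  ψ = [0, 0, 1]  (obs o_4=2)
backtrack: best end state = 2; path = [1, 0, 0, 1, 2]

path = [1, 0, 0, 1, 2]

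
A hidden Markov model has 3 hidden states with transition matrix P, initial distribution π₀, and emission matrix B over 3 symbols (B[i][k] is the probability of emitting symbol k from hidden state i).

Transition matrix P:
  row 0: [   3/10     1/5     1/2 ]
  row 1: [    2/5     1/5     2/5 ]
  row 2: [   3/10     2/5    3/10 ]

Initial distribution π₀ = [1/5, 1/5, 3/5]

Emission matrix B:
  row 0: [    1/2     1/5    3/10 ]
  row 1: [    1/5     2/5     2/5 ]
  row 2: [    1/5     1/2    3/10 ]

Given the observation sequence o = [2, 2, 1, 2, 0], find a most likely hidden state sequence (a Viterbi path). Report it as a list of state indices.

t=0: δ = [6.000e-02, 8.000e-02, 1.800e-01]  (obs o_0=2)
t=1: δ = [1.620e-02, 2.880e-02, 1.620e-02]  ψ = [2, 2, 2]  (obs o_1=2)
t=2: δ = [2.304e-03, 2.592e-03, 5.760e-03]  ψ = [1, 2, 1]  (obs o_2=1)
t=3: δ = [5.184e-04, 9.216e-04, 5.184e-04]  ψ = [2, 2, 2]  (obs o_3=2)
t=4: δ = [1.843e-04, 4.147e-05, 7.373e-05]  ψ = [1, 2, 1]  (obs o_4=0)
backtrack: best end state = 0; path = [2, 1, 2, 1, 0]

path = [2, 1, 2, 1, 0]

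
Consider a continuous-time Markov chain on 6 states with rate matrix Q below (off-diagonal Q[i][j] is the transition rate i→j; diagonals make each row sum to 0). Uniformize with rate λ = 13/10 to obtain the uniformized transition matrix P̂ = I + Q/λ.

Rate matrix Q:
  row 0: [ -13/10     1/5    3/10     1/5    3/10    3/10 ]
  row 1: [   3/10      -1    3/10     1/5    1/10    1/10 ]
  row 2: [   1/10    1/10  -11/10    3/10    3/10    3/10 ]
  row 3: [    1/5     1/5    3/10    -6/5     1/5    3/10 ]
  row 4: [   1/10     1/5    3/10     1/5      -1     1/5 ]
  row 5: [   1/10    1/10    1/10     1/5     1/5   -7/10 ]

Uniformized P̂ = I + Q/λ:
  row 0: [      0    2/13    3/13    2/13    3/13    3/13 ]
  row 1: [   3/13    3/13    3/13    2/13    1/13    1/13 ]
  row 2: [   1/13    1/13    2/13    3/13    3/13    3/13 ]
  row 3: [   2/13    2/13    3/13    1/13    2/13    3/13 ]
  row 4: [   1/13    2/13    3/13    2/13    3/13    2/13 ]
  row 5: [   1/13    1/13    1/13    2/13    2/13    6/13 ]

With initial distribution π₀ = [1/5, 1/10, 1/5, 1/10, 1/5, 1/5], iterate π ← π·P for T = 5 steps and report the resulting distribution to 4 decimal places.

t=0: π = [0.2000, 0.1000, 0.2000, 0.1000, 0.2000, 0.2000]
t=1: π = [0.0846, 0.1308, 0.1846, 0.1615, 0.1923, 0.2462]
t=2: π = [0.1030, 0.1308, 0.1787, 0.1556, 0.1793, 0.2527]
t=3: π = [0.1011, 0.1307, 0.1782, 0.1556, 0.1792, 0.2552]
t=4: π = [0.1012, 0.1306, 0.1778, 0.1556, 0.1791, 0.2558]
t=5: π = [0.1012, 0.1305, 0.1777, 0.1556, 0.1790, 0.2559]

π = [0.1012, 0.1305, 0.1777, 0.1556, 0.1790, 0.2559]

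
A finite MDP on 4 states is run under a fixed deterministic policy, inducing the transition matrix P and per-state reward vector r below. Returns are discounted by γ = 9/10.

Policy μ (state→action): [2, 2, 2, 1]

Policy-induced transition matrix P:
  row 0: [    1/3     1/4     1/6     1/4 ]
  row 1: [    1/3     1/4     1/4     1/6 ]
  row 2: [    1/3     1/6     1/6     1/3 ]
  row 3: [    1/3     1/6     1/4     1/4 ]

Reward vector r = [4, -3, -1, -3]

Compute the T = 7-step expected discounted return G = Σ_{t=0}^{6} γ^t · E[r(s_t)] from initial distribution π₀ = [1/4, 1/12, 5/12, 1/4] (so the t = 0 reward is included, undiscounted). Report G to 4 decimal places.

t=0: π = [0.2500, 0.0833, 0.4167, 0.2500], E[r] = -0.4167, γ^t·E[r] = -0.416667, running G = -0.416667
t=1: π = [0.3333, 0.1944, 0.1944, 0.2778], E[r] = -0.2778, γ^t·E[r] = -0.250000, running G = -0.666667
t=2: π = [0.3333, 0.2106, 0.2060, 0.2500], E[r] = -0.2546, γ^t·E[r] = -0.206250, running G = -0.872917
t=3: π = [0.3333, 0.2120, 0.2051, 0.2496], E[r] = -0.2566, γ^t·E[r] = -0.187031, running G = -1.059948
t=4: π = [0.3333, 0.2121, 0.2051, 0.2494], E[r] = -0.2564, γ^t·E[r] = -0.168223, running G = -1.228171
t=5: π = [0.3333, 0.2121, 0.2051, 0.2494], E[r] = -0.2564, γ^t·E[r] = -0.151408, running G = -1.379579
t=6: π = [0.3333, 0.2121, 0.2051, 0.2494], E[r] = -0.2564, γ^t·E[r] = -0.136267, running G = -1.515846

G = -1.5158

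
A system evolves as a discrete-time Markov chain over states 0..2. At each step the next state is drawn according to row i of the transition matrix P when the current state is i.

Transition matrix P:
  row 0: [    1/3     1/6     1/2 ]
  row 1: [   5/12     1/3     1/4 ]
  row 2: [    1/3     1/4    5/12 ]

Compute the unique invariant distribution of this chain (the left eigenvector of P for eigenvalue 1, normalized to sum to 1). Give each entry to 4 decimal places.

π = [0.3534, 0.2406, 0.4060]

Balance equations π_j = Σ_i π_i·P[i][j]:
  π_0 = 1/3·π_0 + 5/12·π_1 + 1/3·π_2
  π_1 = 1/6·π_0 + 1/3·π_1 + 1/4·π_2
  normalize: π_0 + π_1 + π_2 = 1
Solving the linear system gives exactly π = [47/133, 32/133, 54/133].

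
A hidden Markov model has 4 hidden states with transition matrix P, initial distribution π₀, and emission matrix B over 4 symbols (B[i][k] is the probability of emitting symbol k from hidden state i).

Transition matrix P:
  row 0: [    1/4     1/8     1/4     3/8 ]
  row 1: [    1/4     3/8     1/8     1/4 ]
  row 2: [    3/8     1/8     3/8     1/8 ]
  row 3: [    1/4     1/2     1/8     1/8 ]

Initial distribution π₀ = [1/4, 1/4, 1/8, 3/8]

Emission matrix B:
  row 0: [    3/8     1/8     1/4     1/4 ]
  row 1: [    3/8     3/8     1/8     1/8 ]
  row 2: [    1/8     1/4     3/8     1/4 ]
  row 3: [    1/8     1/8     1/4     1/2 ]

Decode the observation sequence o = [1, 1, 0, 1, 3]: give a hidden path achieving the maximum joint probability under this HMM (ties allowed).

t=0: δ = [3.125e-02, 9.375e-02, 3.125e-02, 4.688e-02]  (obs o_0=1)
t=1: δ = [2.930e-03, 1.318e-02, 2.930e-03, 2.930e-03]  ψ = [1, 1, 1, 1]  (obs o_1=1)
t=2: δ = [1.236e-03, 1.854e-03, 2.060e-04, 4.120e-04]  ψ = [1, 1, 1, 1]  (obs o_2=0)
t=3: δ = [5.794e-05, 2.607e-04, 7.725e-05, 5.794e-05]  ψ = [1, 1, 0, 0]  (obs o_3=1)
t=4: δ = [1.629e-05, 1.222e-05, 8.147e-06, 3.259e-05]  ψ = [1, 1, 1, 1]  (obs o_4=3)
backtrack: best end state = 3; path = [1, 1, 1, 1, 3]

path = [1, 1, 1, 1, 3]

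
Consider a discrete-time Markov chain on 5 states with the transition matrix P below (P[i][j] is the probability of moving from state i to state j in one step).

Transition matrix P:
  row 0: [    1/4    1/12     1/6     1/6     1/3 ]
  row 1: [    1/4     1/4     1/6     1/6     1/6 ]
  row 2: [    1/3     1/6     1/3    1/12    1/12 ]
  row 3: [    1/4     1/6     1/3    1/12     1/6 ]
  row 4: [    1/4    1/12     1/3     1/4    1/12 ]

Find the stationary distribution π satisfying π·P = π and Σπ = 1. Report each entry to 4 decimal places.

π = [0.2720, 0.1411, 0.2645, 0.1470, 0.1754]

Balance equations π_j = Σ_i π_i·P[i][j]:
  π_0 = 1/4·π_0 + 1/4·π_1 + 1/3·π_2 + 1/4·π_3 + 1/4·π_4
  π_1 = 1/12·π_0 + 1/4·π_1 + 1/6·π_2 + 1/6·π_3 + 1/12·π_4
  π_2 = 1/6·π_0 + 1/6·π_1 + 1/3·π_2 + 1/3·π_3 + 1/3·π_4
  π_3 = 1/6·π_0 + 1/6·π_1 + 1/12·π_2 + 1/12·π_3 + 1/4·π_4
  normalize: π_0 + π_1 + π_2 + π_3 + π_4 = 1
Solving the linear system gives exactly π = [2839/10436, 1473/10436, 690/2609, 767/5218, 915/5218].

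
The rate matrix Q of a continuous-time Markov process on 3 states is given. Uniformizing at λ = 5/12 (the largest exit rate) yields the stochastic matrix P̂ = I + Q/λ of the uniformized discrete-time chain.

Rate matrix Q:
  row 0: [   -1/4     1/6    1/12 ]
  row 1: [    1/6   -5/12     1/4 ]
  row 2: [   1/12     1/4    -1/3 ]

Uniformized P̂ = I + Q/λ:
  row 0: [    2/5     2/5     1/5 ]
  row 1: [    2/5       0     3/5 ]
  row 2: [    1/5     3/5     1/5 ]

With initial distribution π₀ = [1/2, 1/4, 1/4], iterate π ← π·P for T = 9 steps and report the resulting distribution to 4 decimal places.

π = [0.3333, 0.3335, 0.3332]

t=0: π = [0.5000, 0.2500, 0.2500]
t=1: π = [0.3500, 0.3500, 0.3000]
t=2: π = [0.3400, 0.3200, 0.3400]
t=3: π = [0.3320, 0.3400, 0.3280]
t=4: π = [0.3344, 0.3296, 0.3360]
t=5: π = [0.3328, 0.3354, 0.3318]
t=6: π = [0.3336, 0.3322, 0.3341]
t=7: π = [0.3332, 0.3339, 0.3329]
t=8: π = [0.3334, 0.3330, 0.3336]
t=9: π = [0.3333, 0.3335, 0.3332]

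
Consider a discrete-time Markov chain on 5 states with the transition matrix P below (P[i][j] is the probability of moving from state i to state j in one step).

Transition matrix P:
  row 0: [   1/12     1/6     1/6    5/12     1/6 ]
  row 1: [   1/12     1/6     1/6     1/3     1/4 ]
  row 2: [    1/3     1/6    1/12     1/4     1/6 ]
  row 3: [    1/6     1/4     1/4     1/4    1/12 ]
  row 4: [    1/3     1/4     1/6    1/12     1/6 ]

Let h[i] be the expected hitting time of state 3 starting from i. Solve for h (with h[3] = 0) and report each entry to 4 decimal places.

First-step conditioning: h[3] = 0; for i ≠ 3, h[i] = 1 + Σ_k P[i][k]·h[k].
  h[0] = 1 + 1/12·h[0] + 1/6·h[1] + 1/6·h[2] + 1/6·h[4]
  h[1] = 1 + 1/12·h[0] + 1/6·h[1] + 1/6·h[2] + 1/4·h[4]
  h[2] = 1 + 1/3·h[0] + 1/6·h[1] + 1/12·h[2] + 1/6·h[4]
  h[4] = 1 + 1/3·h[0] + 1/4·h[1] + 1/6·h[2] + 1/6·h[4]
Solving the 4×4 linear system over states ≠ 3 gives exactly h = [1716/541, 1908/541, 1980/541, 0, 2304/541] (h[3] = 0 is the target).

h = [3.1719, 3.5268, 3.6599, 0.0000, 4.2588]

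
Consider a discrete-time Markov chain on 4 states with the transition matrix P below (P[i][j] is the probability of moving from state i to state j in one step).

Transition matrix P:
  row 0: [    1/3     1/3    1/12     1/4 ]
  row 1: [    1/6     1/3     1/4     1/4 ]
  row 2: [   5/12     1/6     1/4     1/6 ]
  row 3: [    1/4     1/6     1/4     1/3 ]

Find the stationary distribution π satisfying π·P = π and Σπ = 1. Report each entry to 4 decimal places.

Balance equations π_j = Σ_i π_i·P[i][j]:
  π_0 = 1/3·π_0 + 1/6·π_1 + 5/12·π_2 + 1/4·π_3
  π_1 = 1/3·π_0 + 1/3·π_1 + 1/6·π_2 + 1/6·π_3
  π_2 = 1/12·π_0 + 1/4·π_1 + 1/4·π_2 + 1/4·π_3
  normalize: π_0 + π_1 + π_2 + π_3 = 1
Solving the linear system gives exactly π = [99/346, 89/346, 35/173, 44/173].

π = [0.2861, 0.2572, 0.2023, 0.2543]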